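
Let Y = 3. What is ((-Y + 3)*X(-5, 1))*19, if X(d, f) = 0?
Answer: 0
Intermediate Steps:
((-Y + 3)*X(-5, 1))*19 = ((-1*3 + 3)*0)*19 = ((-3 + 3)*0)*19 = (0*0)*19 = 0*19 = 0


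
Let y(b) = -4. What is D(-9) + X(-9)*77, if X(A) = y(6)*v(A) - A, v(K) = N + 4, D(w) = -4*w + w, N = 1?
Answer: -820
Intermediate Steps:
D(w) = -3*w
v(K) = 5 (v(K) = 1 + 4 = 5)
X(A) = -20 - A (X(A) = -4*5 - A = -20 - A)
D(-9) + X(-9)*77 = -3*(-9) + (-20 - 1*(-9))*77 = 27 + (-20 + 9)*77 = 27 - 11*77 = 27 - 847 = -820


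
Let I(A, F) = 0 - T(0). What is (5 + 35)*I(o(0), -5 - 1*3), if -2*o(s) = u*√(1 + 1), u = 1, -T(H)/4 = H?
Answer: 0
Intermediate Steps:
T(H) = -4*H
o(s) = -√2/2 (o(s) = -√(1 + 1)/2 = -√2/2)
I(A, F) = 0 (I(A, F) = 0 - (-4)*0 = 0 - 1*0 = 0 + 0 = 0)
(5 + 35)*I(o(0), -5 - 1*3) = (5 + 35)*0 = 40*0 = 0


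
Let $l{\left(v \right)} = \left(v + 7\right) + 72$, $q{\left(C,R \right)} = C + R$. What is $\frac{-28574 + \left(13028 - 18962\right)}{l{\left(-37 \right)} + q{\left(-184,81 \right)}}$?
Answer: $\frac{34508}{61} \approx 565.71$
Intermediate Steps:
$l{\left(v \right)} = 79 + v$ ($l{\left(v \right)} = \left(7 + v\right) + 72 = 79 + v$)
$\frac{-28574 + \left(13028 - 18962\right)}{l{\left(-37 \right)} + q{\left(-184,81 \right)}} = \frac{-28574 + \left(13028 - 18962\right)}{\left(79 - 37\right) + \left(-184 + 81\right)} = \frac{-28574 - 5934}{42 - 103} = - \frac{34508}{-61} = \left(-34508\right) \left(- \frac{1}{61}\right) = \frac{34508}{61}$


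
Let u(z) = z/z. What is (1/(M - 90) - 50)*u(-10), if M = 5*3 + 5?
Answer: -3501/70 ≈ -50.014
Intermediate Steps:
M = 20 (M = 15 + 5 = 20)
u(z) = 1
(1/(M - 90) - 50)*u(-10) = (1/(20 - 90) - 50)*1 = (1/(-70) - 50)*1 = (-1/70 - 50)*1 = -3501/70*1 = -3501/70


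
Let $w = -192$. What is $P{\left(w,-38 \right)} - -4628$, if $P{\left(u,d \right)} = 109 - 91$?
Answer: $4646$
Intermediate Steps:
$P{\left(u,d \right)} = 18$ ($P{\left(u,d \right)} = 109 - 91 = 18$)
$P{\left(w,-38 \right)} - -4628 = 18 - -4628 = 18 + 4628 = 4646$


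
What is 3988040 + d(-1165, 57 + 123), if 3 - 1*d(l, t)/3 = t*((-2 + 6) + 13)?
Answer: 3978869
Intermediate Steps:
d(l, t) = 9 - 51*t (d(l, t) = 9 - 3*t*((-2 + 6) + 13) = 9 - 3*t*(4 + 13) = 9 - 3*t*17 = 9 - 51*t)
3988040 + d(-1165, 57 + 123) = 3988040 + (9 - 51*(57 + 123)) = 3988040 + (9 - 51*180) = 3988040 + (9 - 9180) = 3988040 - 9171 = 3978869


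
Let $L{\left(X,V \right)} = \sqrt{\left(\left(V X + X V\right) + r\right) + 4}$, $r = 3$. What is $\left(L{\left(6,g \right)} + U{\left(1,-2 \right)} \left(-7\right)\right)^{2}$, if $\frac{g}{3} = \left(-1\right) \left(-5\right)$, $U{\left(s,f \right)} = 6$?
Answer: $\left(42 - \sqrt{187}\right)^{2} \approx 802.32$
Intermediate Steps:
$g = 15$ ($g = 3 \left(\left(-1\right) \left(-5\right)\right) = 3 \cdot 5 = 15$)
$L{\left(X,V \right)} = \sqrt{7 + 2 V X}$ ($L{\left(X,V \right)} = \sqrt{\left(\left(V X + X V\right) + 3\right) + 4} = \sqrt{\left(\left(V X + V X\right) + 3\right) + 4} = \sqrt{\left(2 V X + 3\right) + 4} = \sqrt{\left(3 + 2 V X\right) + 4} = \sqrt{7 + 2 V X}$)
$\left(L{\left(6,g \right)} + U{\left(1,-2 \right)} \left(-7\right)\right)^{2} = \left(\sqrt{7 + 2 \cdot 15 \cdot 6} + 6 \left(-7\right)\right)^{2} = \left(\sqrt{7 + 180} - 42\right)^{2} = \left(\sqrt{187} - 42\right)^{2} = \left(-42 + \sqrt{187}\right)^{2}$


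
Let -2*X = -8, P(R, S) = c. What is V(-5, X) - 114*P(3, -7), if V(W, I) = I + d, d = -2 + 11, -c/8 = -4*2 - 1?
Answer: -8195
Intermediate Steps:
c = 72 (c = -8*(-4*2 - 1) = -8*(-8 - 1) = -8*(-9) = 72)
d = 9
P(R, S) = 72
X = 4 (X = -1/2*(-8) = 4)
V(W, I) = 9 + I (V(W, I) = I + 9 = 9 + I)
V(-5, X) - 114*P(3, -7) = (9 + 4) - 114*72 = 13 - 8208 = -8195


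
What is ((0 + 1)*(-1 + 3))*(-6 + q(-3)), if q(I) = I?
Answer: -18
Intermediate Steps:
((0 + 1)*(-1 + 3))*(-6 + q(-3)) = ((0 + 1)*(-1 + 3))*(-6 - 3) = (1*2)*(-9) = 2*(-9) = -18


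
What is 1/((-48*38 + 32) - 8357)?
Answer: -1/10149 ≈ -9.8532e-5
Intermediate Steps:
1/((-48*38 + 32) - 8357) = 1/((-1824 + 32) - 8357) = 1/(-1792 - 8357) = 1/(-10149) = -1/10149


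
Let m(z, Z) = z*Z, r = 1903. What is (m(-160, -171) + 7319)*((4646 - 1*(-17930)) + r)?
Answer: 848907241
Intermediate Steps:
m(z, Z) = Z*z
(m(-160, -171) + 7319)*((4646 - 1*(-17930)) + r) = (-171*(-160) + 7319)*((4646 - 1*(-17930)) + 1903) = (27360 + 7319)*((4646 + 17930) + 1903) = 34679*(22576 + 1903) = 34679*24479 = 848907241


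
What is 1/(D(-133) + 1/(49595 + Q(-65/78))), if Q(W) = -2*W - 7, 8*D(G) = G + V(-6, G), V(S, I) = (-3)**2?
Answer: -297538/4611833 ≈ -0.064516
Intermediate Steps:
V(S, I) = 9
D(G) = 9/8 + G/8 (D(G) = (G + 9)/8 = (9 + G)/8 = 9/8 + G/8)
Q(W) = -7 - 2*W
1/(D(-133) + 1/(49595 + Q(-65/78))) = 1/((9/8 + (1/8)*(-133)) + 1/(49595 + (-7 - (-130)/78))) = 1/((9/8 - 133/8) + 1/(49595 + (-7 - (-130)/78))) = 1/(-31/2 + 1/(49595 + (-7 - 2*(-5/6)))) = 1/(-31/2 + 1/(49595 + (-7 + 5/3))) = 1/(-31/2 + 1/(49595 - 16/3)) = 1/(-31/2 + 1/(148769/3)) = 1/(-31/2 + 3/148769) = 1/(-4611833/297538) = -297538/4611833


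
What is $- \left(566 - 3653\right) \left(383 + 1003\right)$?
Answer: $4278582$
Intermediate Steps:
$- \left(566 - 3653\right) \left(383 + 1003\right) = - \left(-3087\right) 1386 = \left(-1\right) \left(-4278582\right) = 4278582$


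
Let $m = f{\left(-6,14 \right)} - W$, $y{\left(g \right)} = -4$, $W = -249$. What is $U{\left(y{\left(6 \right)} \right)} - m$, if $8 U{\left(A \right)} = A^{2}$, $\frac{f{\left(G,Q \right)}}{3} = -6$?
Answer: $-229$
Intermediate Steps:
$f{\left(G,Q \right)} = -18$ ($f{\left(G,Q \right)} = 3 \left(-6\right) = -18$)
$U{\left(A \right)} = \frac{A^{2}}{8}$
$m = 231$ ($m = -18 - -249 = -18 + 249 = 231$)
$U{\left(y{\left(6 \right)} \right)} - m = \frac{\left(-4\right)^{2}}{8} - 231 = \frac{1}{8} \cdot 16 - 231 = 2 - 231 = -229$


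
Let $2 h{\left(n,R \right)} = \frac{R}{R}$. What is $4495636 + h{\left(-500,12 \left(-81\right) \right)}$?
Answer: $\frac{8991273}{2} \approx 4.4956 \cdot 10^{6}$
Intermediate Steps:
$h{\left(n,R \right)} = \frac{1}{2}$ ($h{\left(n,R \right)} = \frac{R \frac{1}{R}}{2} = \frac{1}{2} \cdot 1 = \frac{1}{2}$)
$4495636 + h{\left(-500,12 \left(-81\right) \right)} = 4495636 + \frac{1}{2} = \frac{8991273}{2}$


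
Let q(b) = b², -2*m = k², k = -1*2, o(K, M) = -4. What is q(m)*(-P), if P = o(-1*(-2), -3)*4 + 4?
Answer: 48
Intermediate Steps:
k = -2
P = -12 (P = -4*4 + 4 = -16 + 4 = -12)
m = -2 (m = -½*(-2)² = -½*4 = -2)
q(m)*(-P) = (-2)²*(-1*(-12)) = 4*12 = 48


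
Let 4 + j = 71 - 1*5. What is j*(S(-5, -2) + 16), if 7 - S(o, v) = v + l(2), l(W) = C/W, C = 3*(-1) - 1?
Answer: 1674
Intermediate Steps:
C = -4 (C = -3 - 1 = -4)
l(W) = -4/W
S(o, v) = 9 - v (S(o, v) = 7 - (v - 4/2) = 7 - (v - 4*½) = 7 - (v - 2) = 7 - (-2 + v) = 7 + (2 - v) = 9 - v)
j = 62 (j = -4 + (71 - 1*5) = -4 + (71 - 5) = -4 + 66 = 62)
j*(S(-5, -2) + 16) = 62*((9 - 1*(-2)) + 16) = 62*((9 + 2) + 16) = 62*(11 + 16) = 62*27 = 1674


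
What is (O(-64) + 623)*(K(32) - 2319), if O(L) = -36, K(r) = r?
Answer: -1342469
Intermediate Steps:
(O(-64) + 623)*(K(32) - 2319) = (-36 + 623)*(32 - 2319) = 587*(-2287) = -1342469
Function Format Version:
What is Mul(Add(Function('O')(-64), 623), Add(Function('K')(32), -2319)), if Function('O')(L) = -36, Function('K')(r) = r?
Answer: -1342469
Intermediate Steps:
Mul(Add(Function('O')(-64), 623), Add(Function('K')(32), -2319)) = Mul(Add(-36, 623), Add(32, -2319)) = Mul(587, -2287) = -1342469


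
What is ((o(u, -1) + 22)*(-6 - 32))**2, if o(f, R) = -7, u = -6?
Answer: 324900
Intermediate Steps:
((o(u, -1) + 22)*(-6 - 32))**2 = ((-7 + 22)*(-6 - 32))**2 = (15*(-38))**2 = (-570)**2 = 324900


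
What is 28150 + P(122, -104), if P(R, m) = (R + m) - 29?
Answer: 28139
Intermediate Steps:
P(R, m) = -29 + R + m
28150 + P(122, -104) = 28150 + (-29 + 122 - 104) = 28150 - 11 = 28139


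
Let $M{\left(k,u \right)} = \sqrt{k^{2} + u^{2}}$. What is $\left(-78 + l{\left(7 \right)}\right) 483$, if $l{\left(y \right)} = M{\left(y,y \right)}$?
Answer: $-37674 + 3381 \sqrt{2} \approx -32893.0$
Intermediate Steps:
$l{\left(y \right)} = \sqrt{2} \sqrt{y^{2}}$ ($l{\left(y \right)} = \sqrt{y^{2} + y^{2}} = \sqrt{2 y^{2}} = \sqrt{2} \sqrt{y^{2}}$)
$\left(-78 + l{\left(7 \right)}\right) 483 = \left(-78 + \sqrt{2} \sqrt{7^{2}}\right) 483 = \left(-78 + \sqrt{2} \sqrt{49}\right) 483 = \left(-78 + \sqrt{2} \cdot 7\right) 483 = \left(-78 + 7 \sqrt{2}\right) 483 = -37674 + 3381 \sqrt{2}$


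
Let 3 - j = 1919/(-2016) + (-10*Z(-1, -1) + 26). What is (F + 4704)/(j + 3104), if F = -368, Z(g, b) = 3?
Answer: 8741376/6273695 ≈ 1.3933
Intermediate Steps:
j = 16031/2016 (j = 3 - (1919/(-2016) + (-10*3 + 26)) = 3 - (1919*(-1/2016) + (-30 + 26)) = 3 - (-1919/2016 - 4) = 3 - 1*(-9983/2016) = 3 + 9983/2016 = 16031/2016 ≈ 7.9519)
(F + 4704)/(j + 3104) = (-368 + 4704)/(16031/2016 + 3104) = 4336/(6273695/2016) = 4336*(2016/6273695) = 8741376/6273695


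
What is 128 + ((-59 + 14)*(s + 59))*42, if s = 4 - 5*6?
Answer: -62242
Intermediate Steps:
s = -26 (s = 4 - 30 = -26)
128 + ((-59 + 14)*(s + 59))*42 = 128 + ((-59 + 14)*(-26 + 59))*42 = 128 - 45*33*42 = 128 - 1485*42 = 128 - 62370 = -62242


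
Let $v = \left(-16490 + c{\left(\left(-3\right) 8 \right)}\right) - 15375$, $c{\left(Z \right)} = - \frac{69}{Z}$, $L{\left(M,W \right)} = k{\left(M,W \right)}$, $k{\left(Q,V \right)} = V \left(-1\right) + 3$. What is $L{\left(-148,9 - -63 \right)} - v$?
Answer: $\frac{254345}{8} \approx 31793.0$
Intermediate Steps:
$k{\left(Q,V \right)} = 3 - V$ ($k{\left(Q,V \right)} = - V + 3 = 3 - V$)
$L{\left(M,W \right)} = 3 - W$
$v = - \frac{254897}{8}$ ($v = \left(-16490 - \frac{69}{\left(-3\right) 8}\right) - 15375 = \left(-16490 - \frac{69}{-24}\right) - 15375 = \left(-16490 - - \frac{23}{8}\right) - 15375 = \left(-16490 + \frac{23}{8}\right) - 15375 = - \frac{131897}{8} - 15375 = - \frac{254897}{8} \approx -31862.0$)
$L{\left(-148,9 - -63 \right)} - v = \left(3 - \left(9 - -63\right)\right) - - \frac{254897}{8} = \left(3 - \left(9 + 63\right)\right) + \frac{254897}{8} = \left(3 - 72\right) + \frac{254897}{8} = -69 + \frac{254897}{8} = \frac{254345}{8}$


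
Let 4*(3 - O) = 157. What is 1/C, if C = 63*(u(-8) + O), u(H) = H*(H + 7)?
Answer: -4/7119 ≈ -0.00056188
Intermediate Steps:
O = -145/4 (O = 3 - ¼*157 = 3 - 157/4 = -145/4 ≈ -36.250)
u(H) = H*(7 + H)
C = -7119/4 (C = 63*(-8*(7 - 8) - 145/4) = 63*(-8*(-1) - 145/4) = 63*(8 - 145/4) = 63*(-113/4) = -7119/4 ≈ -1779.8)
1/C = 1/(-7119/4) = -4/7119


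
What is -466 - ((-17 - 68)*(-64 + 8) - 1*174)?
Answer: -5052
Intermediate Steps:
-466 - ((-17 - 68)*(-64 + 8) - 1*174) = -466 - (-85*(-56) - 174) = -466 - (4760 - 174) = -466 - 1*4586 = -466 - 4586 = -5052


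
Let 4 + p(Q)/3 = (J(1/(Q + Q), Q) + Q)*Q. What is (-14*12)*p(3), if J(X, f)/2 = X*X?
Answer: -2604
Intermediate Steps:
J(X, f) = 2*X² (J(X, f) = 2*(X*X) = 2*X²)
p(Q) = -12 + 3*Q*(Q + 1/(2*Q²)) (p(Q) = -12 + 3*((2*(1/(Q + Q))² + Q)*Q) = -12 + 3*((2*(1/(2*Q))² + Q)*Q) = -12 + 3*((2*(1/(4*Q²)) + Q)*Q) = -12 + 3*((1/(2*Q²) + Q)*Q) = -12 + 3*((Q + 1/(2*Q²))*Q) = -12 + 3*(Q*(Q + 1/(2*Q²))) = -12 + 3*Q*(Q + 1/(2*Q²)))
(-14*12)*p(3) = (-14*12)*(-12 + 3*3² + (3/2)/3) = -168*(-12 + 3*9 + (3/2)*(⅓)) = -168*(-12 + 27 + ½) = -168*31/2 = -2604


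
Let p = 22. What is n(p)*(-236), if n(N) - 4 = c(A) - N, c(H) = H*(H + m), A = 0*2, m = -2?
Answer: 4248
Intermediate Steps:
A = 0
c(H) = H*(-2 + H) (c(H) = H*(H - 2) = H*(-2 + H))
n(N) = 4 - N (n(N) = 4 + (0*(-2 + 0) - N) = 4 + (0*(-2) - N) = 4 + (0 - N) = 4 - N)
n(p)*(-236) = (4 - 1*22)*(-236) = (4 - 22)*(-236) = -18*(-236) = 4248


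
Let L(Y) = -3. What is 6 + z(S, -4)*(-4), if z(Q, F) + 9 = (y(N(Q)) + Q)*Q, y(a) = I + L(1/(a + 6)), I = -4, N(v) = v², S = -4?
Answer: -134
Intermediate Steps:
y(a) = -7 (y(a) = -4 - 3 = -7)
z(Q, F) = -9 + Q*(-7 + Q) (z(Q, F) = -9 + (-7 + Q)*Q = -9 + Q*(-7 + Q))
6 + z(S, -4)*(-4) = 6 + (-9 + (-4)² - 7*(-4))*(-4) = 6 + (-9 + 16 + 28)*(-4) = 6 + 35*(-4) = 6 - 140 = -134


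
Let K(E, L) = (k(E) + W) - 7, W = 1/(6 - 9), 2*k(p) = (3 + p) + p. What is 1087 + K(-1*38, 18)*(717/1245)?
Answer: 2643773/2490 ≈ 1061.8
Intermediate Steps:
k(p) = 3/2 + p (k(p) = ((3 + p) + p)/2 = (3 + 2*p)/2 = 3/2 + p)
W = -⅓ (W = 1/(-3) = -⅓ ≈ -0.33333)
K(E, L) = -35/6 + E (K(E, L) = ((3/2 + E) - ⅓) - 7 = (7/6 + E) - 7 = -35/6 + E)
1087 + K(-1*38, 18)*(717/1245) = 1087 + (-35/6 - 1*38)*(717/1245) = 1087 + (-35/6 - 38)*(717*(1/1245)) = 1087 - 263/6*239/415 = 1087 - 62857/2490 = 2643773/2490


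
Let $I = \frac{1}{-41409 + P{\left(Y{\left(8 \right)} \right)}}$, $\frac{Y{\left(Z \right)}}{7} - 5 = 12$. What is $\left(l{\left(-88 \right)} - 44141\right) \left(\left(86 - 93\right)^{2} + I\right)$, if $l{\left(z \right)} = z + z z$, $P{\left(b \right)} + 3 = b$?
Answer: $- \frac{73822143660}{41293} \approx -1.7878 \cdot 10^{6}$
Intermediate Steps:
$Y{\left(Z \right)} = 119$ ($Y{\left(Z \right)} = 35 + 7 \cdot 12 = 35 + 84 = 119$)
$P{\left(b \right)} = -3 + b$
$I = - \frac{1}{41293}$ ($I = \frac{1}{-41409 + \left(-3 + 119\right)} = \frac{1}{-41409 + 116} = \frac{1}{-41293} = - \frac{1}{41293} \approx -2.4217 \cdot 10^{-5}$)
$l{\left(z \right)} = z + z^{2}$
$\left(l{\left(-88 \right)} - 44141\right) \left(\left(86 - 93\right)^{2} + I\right) = \left(- 88 \left(1 - 88\right) - 44141\right) \left(\left(86 - 93\right)^{2} - \frac{1}{41293}\right) = \left(\left(-88\right) \left(-87\right) - 44141\right) \left(\left(-7\right)^{2} - \frac{1}{41293}\right) = \left(7656 - 44141\right) \left(49 - \frac{1}{41293}\right) = \left(-36485\right) \frac{2023356}{41293} = - \frac{73822143660}{41293}$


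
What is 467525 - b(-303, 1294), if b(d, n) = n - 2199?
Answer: 468430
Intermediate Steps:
b(d, n) = -2199 + n
467525 - b(-303, 1294) = 467525 - (-2199 + 1294) = 467525 - 1*(-905) = 467525 + 905 = 468430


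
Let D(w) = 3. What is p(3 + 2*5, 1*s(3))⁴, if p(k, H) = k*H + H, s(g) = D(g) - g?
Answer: 0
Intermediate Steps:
s(g) = 3 - g
p(k, H) = H + H*k (p(k, H) = H*k + H = H + H*k)
p(3 + 2*5, 1*s(3))⁴ = ((1*(3 - 1*3))*(1 + (3 + 2*5)))⁴ = ((1*(3 - 3))*(1 + (3 + 10)))⁴ = ((1*0)*(1 + 13))⁴ = (0*14)⁴ = 0⁴ = 0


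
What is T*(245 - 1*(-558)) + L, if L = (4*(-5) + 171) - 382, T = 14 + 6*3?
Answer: 25465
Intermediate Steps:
T = 32 (T = 14 + 18 = 32)
L = -231 (L = (-20 + 171) - 382 = 151 - 382 = -231)
T*(245 - 1*(-558)) + L = 32*(245 - 1*(-558)) - 231 = 32*(245 + 558) - 231 = 32*803 - 231 = 25696 - 231 = 25465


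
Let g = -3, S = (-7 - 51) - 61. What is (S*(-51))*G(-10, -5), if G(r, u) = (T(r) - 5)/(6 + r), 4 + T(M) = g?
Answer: 18207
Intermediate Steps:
S = -119 (S = -58 - 61 = -119)
T(M) = -7 (T(M) = -4 - 3 = -7)
G(r, u) = -12/(6 + r) (G(r, u) = (-7 - 5)/(6 + r) = -12/(6 + r))
(S*(-51))*G(-10, -5) = (-119*(-51))*(-12/(6 - 10)) = 6069*(-12/(-4)) = 6069*(-12*(-¼)) = 6069*3 = 18207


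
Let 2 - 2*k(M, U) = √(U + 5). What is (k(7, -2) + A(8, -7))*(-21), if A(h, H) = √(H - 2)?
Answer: -21 - 63*I + 21*√3/2 ≈ -2.8135 - 63.0*I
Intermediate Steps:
k(M, U) = 1 - √(5 + U)/2 (k(M, U) = 1 - √(U + 5)/2 = 1 - √(5 + U)/2)
A(h, H) = √(-2 + H)
(k(7, -2) + A(8, -7))*(-21) = ((1 - √(5 - 2)/2) + √(-2 - 7))*(-21) = ((1 - √3/2) + √(-9))*(-21) = ((1 - √3/2) + 3*I)*(-21) = (1 + 3*I - √3/2)*(-21) = -21 - 63*I + 21*√3/2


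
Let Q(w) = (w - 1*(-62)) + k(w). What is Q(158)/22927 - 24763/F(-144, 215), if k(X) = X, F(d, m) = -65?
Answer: 567765871/1490255 ≈ 380.99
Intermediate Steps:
Q(w) = 62 + 2*w (Q(w) = (w - 1*(-62)) + w = (w + 62) + w = (62 + w) + w = 62 + 2*w)
Q(158)/22927 - 24763/F(-144, 215) = (62 + 2*158)/22927 - 24763/(-65) = (62 + 316)*(1/22927) - 24763*(-1/65) = 378*(1/22927) + 24763/65 = 378/22927 + 24763/65 = 567765871/1490255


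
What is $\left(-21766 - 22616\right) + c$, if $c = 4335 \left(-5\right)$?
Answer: $-66057$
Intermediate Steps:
$c = -21675$
$\left(-21766 - 22616\right) + c = \left(-21766 - 22616\right) - 21675 = -44382 - 21675 = -66057$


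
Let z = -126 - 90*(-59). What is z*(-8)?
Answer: -41472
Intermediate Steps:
z = 5184 (z = -126 + 5310 = 5184)
z*(-8) = 5184*(-8) = -41472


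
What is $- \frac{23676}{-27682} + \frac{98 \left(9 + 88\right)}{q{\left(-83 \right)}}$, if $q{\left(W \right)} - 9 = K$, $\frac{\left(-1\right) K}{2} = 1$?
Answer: $\frac{18807916}{13841} \approx 1358.9$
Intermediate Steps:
$K = -2$ ($K = \left(-2\right) 1 = -2$)
$q{\left(W \right)} = 7$ ($q{\left(W \right)} = 9 - 2 = 7$)
$- \frac{23676}{-27682} + \frac{98 \left(9 + 88\right)}{q{\left(-83 \right)}} = - \frac{23676}{-27682} + \frac{98 \left(9 + 88\right)}{7} = \left(-23676\right) \left(- \frac{1}{27682}\right) + 98 \cdot 97 \cdot \frac{1}{7} = \frac{11838}{13841} + 9506 \cdot \frac{1}{7} = \frac{11838}{13841} + 1358 = \frac{18807916}{13841}$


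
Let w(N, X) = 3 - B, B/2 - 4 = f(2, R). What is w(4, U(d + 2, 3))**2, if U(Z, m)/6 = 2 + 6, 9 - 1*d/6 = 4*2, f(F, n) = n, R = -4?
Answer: 9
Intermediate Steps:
d = 6 (d = 54 - 24*2 = 54 - 6*8 = 54 - 48 = 6)
B = 0 (B = 8 + 2*(-4) = 8 - 8 = 0)
U(Z, m) = 48 (U(Z, m) = 6*(2 + 6) = 6*8 = 48)
w(N, X) = 3 (w(N, X) = 3 - 1*0 = 3 + 0 = 3)
w(4, U(d + 2, 3))**2 = 3**2 = 9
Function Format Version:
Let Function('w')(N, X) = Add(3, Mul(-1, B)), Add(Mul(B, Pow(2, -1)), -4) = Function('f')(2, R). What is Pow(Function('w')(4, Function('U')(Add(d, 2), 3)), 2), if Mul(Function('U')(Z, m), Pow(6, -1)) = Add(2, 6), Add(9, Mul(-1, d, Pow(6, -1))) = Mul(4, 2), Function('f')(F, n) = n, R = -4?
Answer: 9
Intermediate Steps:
d = 6 (d = Add(54, Mul(-6, Mul(4, 2))) = Add(54, Mul(-6, 8)) = Add(54, -48) = 6)
B = 0 (B = Add(8, Mul(2, -4)) = Add(8, -8) = 0)
Function('U')(Z, m) = 48 (Function('U')(Z, m) = Mul(6, Add(2, 6)) = Mul(6, 8) = 48)
Function('w')(N, X) = 3 (Function('w')(N, X) = Add(3, Mul(-1, 0)) = Add(3, 0) = 3)
Pow(Function('w')(4, Function('U')(Add(d, 2), 3)), 2) = Pow(3, 2) = 9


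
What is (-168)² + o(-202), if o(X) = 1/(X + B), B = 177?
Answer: 705599/25 ≈ 28224.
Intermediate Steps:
o(X) = 1/(177 + X) (o(X) = 1/(X + 177) = 1/(177 + X))
(-168)² + o(-202) = (-168)² + 1/(177 - 202) = 28224 + 1/(-25) = 28224 - 1/25 = 705599/25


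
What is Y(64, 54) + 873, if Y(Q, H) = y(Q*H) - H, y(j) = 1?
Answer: 820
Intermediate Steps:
Y(Q, H) = 1 - H
Y(64, 54) + 873 = (1 - 1*54) + 873 = (1 - 54) + 873 = -53 + 873 = 820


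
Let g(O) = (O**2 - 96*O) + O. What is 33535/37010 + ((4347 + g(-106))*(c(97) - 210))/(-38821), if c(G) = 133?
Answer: 14881402409/287353042 ≈ 51.788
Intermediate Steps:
g(O) = O**2 - 95*O
33535/37010 + ((4347 + g(-106))*(c(97) - 210))/(-38821) = 33535/37010 + ((4347 - 106*(-95 - 106))*(133 - 210))/(-38821) = 33535*(1/37010) + ((4347 - 106*(-201))*(-77))*(-1/38821) = 6707/7402 + ((4347 + 21306)*(-77))*(-1/38821) = 6707/7402 + (25653*(-77))*(-1/38821) = 6707/7402 - 1975281*(-1/38821) = 6707/7402 + 1975281/38821 = 14881402409/287353042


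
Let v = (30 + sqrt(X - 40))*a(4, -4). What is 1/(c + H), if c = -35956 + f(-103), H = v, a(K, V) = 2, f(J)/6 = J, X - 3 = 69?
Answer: -18257/666636034 - 2*sqrt(2)/333318017 ≈ -2.7395e-5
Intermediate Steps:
X = 72 (X = 3 + 69 = 72)
f(J) = 6*J
v = 60 + 8*sqrt(2) (v = (30 + sqrt(72 - 40))*2 = (30 + sqrt(32))*2 = (30 + 4*sqrt(2))*2 = 60 + 8*sqrt(2) ≈ 71.314)
H = 60 + 8*sqrt(2) ≈ 71.314
c = -36574 (c = -35956 + 6*(-103) = -35956 - 618 = -36574)
1/(c + H) = 1/(-36574 + (60 + 8*sqrt(2))) = 1/(-36514 + 8*sqrt(2))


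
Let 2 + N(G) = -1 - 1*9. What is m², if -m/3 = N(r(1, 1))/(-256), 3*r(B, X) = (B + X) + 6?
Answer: 81/4096 ≈ 0.019775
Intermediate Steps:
r(B, X) = 2 + B/3 + X/3 (r(B, X) = ((B + X) + 6)/3 = (6 + B + X)/3 = 2 + B/3 + X/3)
N(G) = -12 (N(G) = -2 + (-1 - 1*9) = -2 + (-1 - 9) = -2 - 10 = -12)
m = -9/64 (m = -(-36)/(-256) = -(-36)*(-1)/256 = -3*3/64 = -9/64 ≈ -0.14063)
m² = (-9/64)² = 81/4096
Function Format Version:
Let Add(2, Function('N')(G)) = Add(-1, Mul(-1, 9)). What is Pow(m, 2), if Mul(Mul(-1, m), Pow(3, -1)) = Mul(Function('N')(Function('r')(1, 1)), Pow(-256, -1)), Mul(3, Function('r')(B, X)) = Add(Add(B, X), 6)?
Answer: Rational(81, 4096) ≈ 0.019775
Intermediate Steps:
Function('r')(B, X) = Add(2, Mul(Rational(1, 3), B), Mul(Rational(1, 3), X)) (Function('r')(B, X) = Mul(Rational(1, 3), Add(Add(B, X), 6)) = Mul(Rational(1, 3), Add(6, B, X)) = Add(2, Mul(Rational(1, 3), B), Mul(Rational(1, 3), X)))
Function('N')(G) = -12 (Function('N')(G) = Add(-2, Add(-1, Mul(-1, 9))) = Add(-2, Add(-1, -9)) = Add(-2, -10) = -12)
m = Rational(-9, 64) (m = Mul(-3, Mul(-12, Pow(-256, -1))) = Mul(-3, Mul(-12, Rational(-1, 256))) = Mul(-3, Rational(3, 64)) = Rational(-9, 64) ≈ -0.14063)
Pow(m, 2) = Pow(Rational(-9, 64), 2) = Rational(81, 4096)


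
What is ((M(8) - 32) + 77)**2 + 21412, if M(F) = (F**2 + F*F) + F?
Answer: 54173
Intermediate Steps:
M(F) = F + 2*F**2 (M(F) = (F**2 + F**2) + F = 2*F**2 + F = F + 2*F**2)
((M(8) - 32) + 77)**2 + 21412 = ((8*(1 + 2*8) - 32) + 77)**2 + 21412 = ((8*(1 + 16) - 32) + 77)**2 + 21412 = ((8*17 - 32) + 77)**2 + 21412 = ((136 - 32) + 77)**2 + 21412 = (104 + 77)**2 + 21412 = 181**2 + 21412 = 32761 + 21412 = 54173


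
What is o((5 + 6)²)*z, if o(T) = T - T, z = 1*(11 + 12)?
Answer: 0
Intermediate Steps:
z = 23 (z = 1*23 = 23)
o(T) = 0
o((5 + 6)²)*z = 0*23 = 0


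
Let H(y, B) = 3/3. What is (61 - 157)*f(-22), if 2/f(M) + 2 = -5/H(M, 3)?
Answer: 192/7 ≈ 27.429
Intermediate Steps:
H(y, B) = 1 (H(y, B) = 3*(⅓) = 1)
f(M) = -2/7 (f(M) = 2/(-2 - 5/1) = 2/(-2 - 5*1) = 2/(-2 - 5) = 2/(-7) = 2*(-⅐) = -2/7)
(61 - 157)*f(-22) = (61 - 157)*(-2/7) = -96*(-2/7) = 192/7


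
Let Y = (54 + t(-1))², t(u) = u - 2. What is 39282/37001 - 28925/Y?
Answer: -968081443/96239601 ≈ -10.059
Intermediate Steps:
t(u) = -2 + u
Y = 2601 (Y = (54 + (-2 - 1))² = (54 - 3)² = 51² = 2601)
39282/37001 - 28925/Y = 39282/37001 - 28925/2601 = -968081443/96239601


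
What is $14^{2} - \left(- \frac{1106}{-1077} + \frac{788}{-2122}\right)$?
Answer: $\frac{223219484}{1142697} \approx 195.34$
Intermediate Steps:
$14^{2} - \left(- \frac{1106}{-1077} + \frac{788}{-2122}\right) = 196 - \left(\left(-1106\right) \left(- \frac{1}{1077}\right) + 788 \left(- \frac{1}{2122}\right)\right) = 196 - \left(\frac{1106}{1077} - \frac{394}{1061}\right) = 196 - \frac{749128}{1142697} = \frac{223219484}{1142697}$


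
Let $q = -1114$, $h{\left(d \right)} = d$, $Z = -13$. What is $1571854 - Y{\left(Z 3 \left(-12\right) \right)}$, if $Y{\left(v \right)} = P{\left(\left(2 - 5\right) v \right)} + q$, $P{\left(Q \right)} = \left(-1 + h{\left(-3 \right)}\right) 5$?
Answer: $1572988$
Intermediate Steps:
$P{\left(Q \right)} = -20$ ($P{\left(Q \right)} = \left(-1 - 3\right) 5 = \left(-4\right) 5 = -20$)
$Y{\left(v \right)} = -1134$ ($Y{\left(v \right)} = -20 - 1114 = -1134$)
$1571854 - Y{\left(Z 3 \left(-12\right) \right)} = 1571854 - -1134 = 1571854 + 1134 = 1572988$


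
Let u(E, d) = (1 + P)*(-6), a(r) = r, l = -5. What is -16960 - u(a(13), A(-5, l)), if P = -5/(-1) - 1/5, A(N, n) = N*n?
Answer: -84626/5 ≈ -16925.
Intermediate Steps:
P = 24/5 (P = -5*(-1) - 1*⅕ = 5 - ⅕ = 24/5 ≈ 4.8000)
u(E, d) = -174/5 (u(E, d) = (1 + 24/5)*(-6) = (29/5)*(-6) = -174/5)
-16960 - u(a(13), A(-5, l)) = -16960 - 1*(-174/5) = -16960 + 174/5 = -84626/5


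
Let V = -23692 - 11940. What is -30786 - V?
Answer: 4846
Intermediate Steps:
V = -35632
-30786 - V = -30786 - 1*(-35632) = -30786 + 35632 = 4846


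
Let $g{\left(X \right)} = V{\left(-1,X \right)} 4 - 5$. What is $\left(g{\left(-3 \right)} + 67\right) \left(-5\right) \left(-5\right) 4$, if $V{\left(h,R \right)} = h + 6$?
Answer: $8200$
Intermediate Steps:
$V{\left(h,R \right)} = 6 + h$
$g{\left(X \right)} = 15$ ($g{\left(X \right)} = \left(6 - 1\right) 4 - 5 = 5 \cdot 4 - 5 = 20 - 5 = 15$)
$\left(g{\left(-3 \right)} + 67\right) \left(-5\right) \left(-5\right) 4 = \left(15 + 67\right) \left(-5\right) \left(-5\right) 4 = 82 \cdot 25 \cdot 4 = 82 \cdot 100 = 8200$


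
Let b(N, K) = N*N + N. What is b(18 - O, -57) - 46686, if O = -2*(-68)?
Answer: -32880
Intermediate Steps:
O = 136
b(N, K) = N + N**2 (b(N, K) = N**2 + N = N + N**2)
b(18 - O, -57) - 46686 = (18 - 1*136)*(1 + (18 - 1*136)) - 46686 = (18 - 136)*(1 + (18 - 136)) - 46686 = -118*(1 - 118) - 46686 = -118*(-117) - 46686 = 13806 - 46686 = -32880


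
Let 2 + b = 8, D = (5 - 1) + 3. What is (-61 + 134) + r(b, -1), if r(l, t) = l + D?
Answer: 86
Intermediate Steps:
D = 7 (D = 4 + 3 = 7)
b = 6 (b = -2 + 8 = 6)
r(l, t) = 7 + l (r(l, t) = l + 7 = 7 + l)
(-61 + 134) + r(b, -1) = (-61 + 134) + (7 + 6) = 73 + 13 = 86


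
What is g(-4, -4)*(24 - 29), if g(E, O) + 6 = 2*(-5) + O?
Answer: 100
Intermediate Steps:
g(E, O) = -16 + O (g(E, O) = -6 + (2*(-5) + O) = -6 + (-10 + O) = -16 + O)
g(-4, -4)*(24 - 29) = (-16 - 4)*(24 - 29) = -20*(-5) = 100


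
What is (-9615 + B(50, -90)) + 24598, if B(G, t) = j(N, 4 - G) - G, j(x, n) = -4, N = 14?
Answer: 14929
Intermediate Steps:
B(G, t) = -4 - G
(-9615 + B(50, -90)) + 24598 = (-9615 + (-4 - 1*50)) + 24598 = (-9615 + (-4 - 50)) + 24598 = (-9615 - 54) + 24598 = -9669 + 24598 = 14929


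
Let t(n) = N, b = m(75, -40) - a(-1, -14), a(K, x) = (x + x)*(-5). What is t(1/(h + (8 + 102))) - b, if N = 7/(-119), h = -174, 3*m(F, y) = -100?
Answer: 8837/51 ≈ 173.27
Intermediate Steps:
m(F, y) = -100/3 (m(F, y) = (⅓)*(-100) = -100/3)
a(K, x) = -10*x (a(K, x) = (2*x)*(-5) = -10*x)
N = -1/17 (N = 7*(-1/119) = -1/17 ≈ -0.058824)
b = -520/3 (b = -100/3 - (-10)*(-14) = -100/3 - 1*140 = -100/3 - 140 = -520/3 ≈ -173.33)
t(n) = -1/17
t(1/(h + (8 + 102))) - b = -1/17 - 1*(-520/3) = -1/17 + 520/3 = 8837/51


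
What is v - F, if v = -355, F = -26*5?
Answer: -225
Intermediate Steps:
F = -130
v - F = -355 - 1*(-130) = -355 + 130 = -225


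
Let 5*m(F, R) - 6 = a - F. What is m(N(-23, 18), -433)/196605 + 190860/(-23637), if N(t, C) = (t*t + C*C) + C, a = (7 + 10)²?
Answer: -6949398756/860583775 ≈ -8.0752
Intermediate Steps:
a = 289 (a = 17² = 289)
N(t, C) = C + C² + t² (N(t, C) = (t² + C²) + C = (C² + t²) + C = C + C² + t²)
m(F, R) = 59 - F/5 (m(F, R) = 6/5 + (289 - F)/5 = 6/5 + (289/5 - F/5) = 59 - F/5)
m(N(-23, 18), -433)/196605 + 190860/(-23637) = (59 - (18 + 18² + (-23)²)/5)/196605 + 190860/(-23637) = (59 - (18 + 324 + 529)/5)*(1/196605) + 190860*(-1/23637) = (59 - ⅕*871)*(1/196605) - 63620/7879 = (59 - 871/5)*(1/196605) - 63620/7879 = -576/5*1/196605 - 63620/7879 = -64/109225 - 63620/7879 = -6949398756/860583775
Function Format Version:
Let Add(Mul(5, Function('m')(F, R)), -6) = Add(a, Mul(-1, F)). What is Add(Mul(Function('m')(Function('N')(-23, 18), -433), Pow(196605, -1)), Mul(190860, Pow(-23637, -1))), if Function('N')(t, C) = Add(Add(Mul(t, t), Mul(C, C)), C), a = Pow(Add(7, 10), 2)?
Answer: Rational(-6949398756, 860583775) ≈ -8.0752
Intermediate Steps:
a = 289 (a = Pow(17, 2) = 289)
Function('N')(t, C) = Add(C, Pow(C, 2), Pow(t, 2)) (Function('N')(t, C) = Add(Add(Pow(t, 2), Pow(C, 2)), C) = Add(Add(Pow(C, 2), Pow(t, 2)), C) = Add(C, Pow(C, 2), Pow(t, 2)))
Function('m')(F, R) = Add(59, Mul(Rational(-1, 5), F)) (Function('m')(F, R) = Add(Rational(6, 5), Mul(Rational(1, 5), Add(289, Mul(-1, F)))) = Add(Rational(6, 5), Add(Rational(289, 5), Mul(Rational(-1, 5), F))) = Add(59, Mul(Rational(-1, 5), F)))
Add(Mul(Function('m')(Function('N')(-23, 18), -433), Pow(196605, -1)), Mul(190860, Pow(-23637, -1))) = Add(Mul(Add(59, Mul(Rational(-1, 5), Add(18, Pow(18, 2), Pow(-23, 2)))), Pow(196605, -1)), Mul(190860, Pow(-23637, -1))) = Add(Mul(Add(59, Mul(Rational(-1, 5), Add(18, 324, 529))), Rational(1, 196605)), Mul(190860, Rational(-1, 23637))) = Add(Mul(Add(59, Mul(Rational(-1, 5), 871)), Rational(1, 196605)), Rational(-63620, 7879)) = Add(Mul(Add(59, Rational(-871, 5)), Rational(1, 196605)), Rational(-63620, 7879)) = Add(Mul(Rational(-576, 5), Rational(1, 196605)), Rational(-63620, 7879)) = Add(Rational(-64, 109225), Rational(-63620, 7879)) = Rational(-6949398756, 860583775)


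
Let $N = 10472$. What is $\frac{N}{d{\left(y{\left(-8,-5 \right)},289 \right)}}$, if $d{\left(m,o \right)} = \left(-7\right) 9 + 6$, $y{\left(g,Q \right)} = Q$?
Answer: $- \frac{10472}{57} \approx -183.72$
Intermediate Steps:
$d{\left(m,o \right)} = -57$ ($d{\left(m,o \right)} = -63 + 6 = -57$)
$\frac{N}{d{\left(y{\left(-8,-5 \right)},289 \right)}} = \frac{10472}{-57} = 10472 \left(- \frac{1}{57}\right) = - \frac{10472}{57}$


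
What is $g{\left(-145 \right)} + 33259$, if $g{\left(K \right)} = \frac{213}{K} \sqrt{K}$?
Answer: $33259 - \frac{213 i \sqrt{145}}{145} \approx 33259.0 - 17.689 i$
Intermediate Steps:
$g{\left(K \right)} = \frac{213}{\sqrt{K}}$
$g{\left(-145 \right)} + 33259 = \frac{213}{i \sqrt{145}} + 33259 = 213 \left(- \frac{i \sqrt{145}}{145}\right) + 33259 = - \frac{213 i \sqrt{145}}{145} + 33259 = 33259 - \frac{213 i \sqrt{145}}{145}$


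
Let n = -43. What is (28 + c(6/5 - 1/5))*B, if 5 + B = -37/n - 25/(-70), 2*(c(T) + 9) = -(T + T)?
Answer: -20493/301 ≈ -68.083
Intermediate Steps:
c(T) = -9 - T (c(T) = -9 + (-(T + T))/2 = -9 + (-2*T)/2 = -9 - T)
B = -2277/602 (B = -5 + (-37/(-43) - 25/(-70)) = -5 + (-37*(-1/43) - 25*(-1/70)) = -5 + (37/43 + 5/14) = -5 + 733/602 = -2277/602 ≈ -3.7824)
(28 + c(6/5 - 1/5))*B = (28 + (-9 - (6/5 - 1/5)))*(-2277/602) = (28 + (-9 - (6*(⅕) - 1*⅕)))*(-2277/602) = (28 + (-9 - (6/5 - ⅕)))*(-2277/602) = (28 + (-9 - 1*1))*(-2277/602) = (28 + (-9 - 1))*(-2277/602) = (28 - 10)*(-2277/602) = 18*(-2277/602) = -20493/301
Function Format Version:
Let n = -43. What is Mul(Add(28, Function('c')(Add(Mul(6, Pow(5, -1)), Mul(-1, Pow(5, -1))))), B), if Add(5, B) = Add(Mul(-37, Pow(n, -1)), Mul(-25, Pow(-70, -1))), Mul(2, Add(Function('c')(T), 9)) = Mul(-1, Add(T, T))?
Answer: Rational(-20493, 301) ≈ -68.083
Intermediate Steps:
Function('c')(T) = Add(-9, Mul(-1, T)) (Function('c')(T) = Add(-9, Mul(Rational(1, 2), Mul(-1, Add(T, T)))) = Add(-9, Mul(Rational(1, 2), Mul(-1, Mul(2, T)))) = Add(-9, Mul(Rational(1, 2), Mul(-2, T))) = Add(-9, Mul(-1, T)))
B = Rational(-2277, 602) (B = Add(-5, Add(Mul(-37, Pow(-43, -1)), Mul(-25, Pow(-70, -1)))) = Add(-5, Add(Mul(-37, Rational(-1, 43)), Mul(-25, Rational(-1, 70)))) = Add(-5, Add(Rational(37, 43), Rational(5, 14))) = Add(-5, Rational(733, 602)) = Rational(-2277, 602) ≈ -3.7824)
Mul(Add(28, Function('c')(Add(Mul(6, Pow(5, -1)), Mul(-1, Pow(5, -1))))), B) = Mul(Add(28, Add(-9, Mul(-1, Add(Mul(6, Pow(5, -1)), Mul(-1, Pow(5, -1)))))), Rational(-2277, 602)) = Mul(Add(28, Add(-9, Mul(-1, Add(Mul(6, Rational(1, 5)), Mul(-1, Rational(1, 5)))))), Rational(-2277, 602)) = Mul(Add(28, Add(-9, Mul(-1, Add(Rational(6, 5), Rational(-1, 5))))), Rational(-2277, 602)) = Mul(Add(28, Add(-9, Mul(-1, 1))), Rational(-2277, 602)) = Mul(Add(28, Add(-9, -1)), Rational(-2277, 602)) = Mul(Add(28, -10), Rational(-2277, 602)) = Mul(18, Rational(-2277, 602)) = Rational(-20493, 301)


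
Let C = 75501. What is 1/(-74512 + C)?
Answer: 1/989 ≈ 0.0010111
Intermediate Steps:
1/(-74512 + C) = 1/(-74512 + 75501) = 1/989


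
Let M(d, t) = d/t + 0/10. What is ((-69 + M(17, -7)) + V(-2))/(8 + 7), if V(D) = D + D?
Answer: -176/35 ≈ -5.0286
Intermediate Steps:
V(D) = 2*D
M(d, t) = d/t (M(d, t) = d/t + 0*(⅒) = d/t + 0 = d/t)
((-69 + M(17, -7)) + V(-2))/(8 + 7) = ((-69 + 17/(-7)) + 2*(-2))/(8 + 7) = ((-69 + 17*(-⅐)) - 4)/15 = ((-69 - 17/7) - 4)*(1/15) = (-500/7 - 4)*(1/15) = -528/7*1/15 = -176/35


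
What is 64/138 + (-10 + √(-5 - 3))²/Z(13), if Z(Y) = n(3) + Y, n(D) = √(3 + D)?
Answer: 87740/11247 - 92*√6/163 - 520*I*√2/163 + 80*I*√3/163 ≈ 6.4187 - 3.6615*I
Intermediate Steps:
Z(Y) = Y + √6 (Z(Y) = √(3 + 3) + Y = √6 + Y = Y + √6)
64/138 + (-10 + √(-5 - 3))²/Z(13) = 64/138 + (-10 + √(-5 - 3))²/(13 + √6) = 64*(1/138) + (-10 + √(-8))²/(13 + √6) = 32/69 + (-10 + 2*I*√2)²/(13 + √6)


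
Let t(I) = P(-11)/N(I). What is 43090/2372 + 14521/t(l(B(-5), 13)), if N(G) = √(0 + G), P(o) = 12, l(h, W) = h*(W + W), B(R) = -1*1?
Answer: 21545/1186 + 14521*I*√26/12 ≈ 18.166 + 6170.2*I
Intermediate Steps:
B(R) = -1
l(h, W) = 2*W*h (l(h, W) = h*(2*W) = 2*W*h)
N(G) = √G
t(I) = 12/√I (t(I) = 12/(√I) = 12/√I)
43090/2372 + 14521/t(l(B(-5), 13)) = 43090/2372 + 14521/((12/√(2*13*(-1)))) = 43090*(1/2372) + 14521/((12/√(-26))) = 21545/1186 + 14521/((12*(-I*√26/26))) = 21545/1186 + 14521/((-6*I*√26/13)) = 21545/1186 + 14521*(I*√26/12) = 21545/1186 + 14521*I*√26/12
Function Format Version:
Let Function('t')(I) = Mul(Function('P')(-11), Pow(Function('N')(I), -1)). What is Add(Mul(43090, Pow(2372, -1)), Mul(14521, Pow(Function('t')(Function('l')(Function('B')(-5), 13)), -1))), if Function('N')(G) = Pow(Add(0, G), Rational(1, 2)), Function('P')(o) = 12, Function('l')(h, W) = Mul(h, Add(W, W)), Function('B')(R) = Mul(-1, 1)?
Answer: Add(Rational(21545, 1186), Mul(Rational(14521, 12), I, Pow(26, Rational(1, 2)))) ≈ Add(18.166, Mul(6170.2, I))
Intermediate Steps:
Function('B')(R) = -1
Function('l')(h, W) = Mul(2, W, h) (Function('l')(h, W) = Mul(h, Mul(2, W)) = Mul(2, W, h))
Function('N')(G) = Pow(G, Rational(1, 2))
Function('t')(I) = Mul(12, Pow(I, Rational(-1, 2))) (Function('t')(I) = Mul(12, Pow(Pow(I, Rational(1, 2)), -1)) = Mul(12, Pow(I, Rational(-1, 2))))
Add(Mul(43090, Pow(2372, -1)), Mul(14521, Pow(Function('t')(Function('l')(Function('B')(-5), 13)), -1))) = Add(Mul(43090, Pow(2372, -1)), Mul(14521, Pow(Mul(12, Pow(Mul(2, 13, -1), Rational(-1, 2))), -1))) = Add(Mul(43090, Rational(1, 2372)), Mul(14521, Pow(Mul(12, Pow(-26, Rational(-1, 2))), -1))) = Add(Rational(21545, 1186), Mul(14521, Pow(Mul(12, Mul(Rational(-1, 26), I, Pow(26, Rational(1, 2)))), -1))) = Add(Rational(21545, 1186), Mul(14521, Pow(Mul(Rational(-6, 13), I, Pow(26, Rational(1, 2))), -1))) = Add(Rational(21545, 1186), Mul(14521, Mul(Rational(1, 12), I, Pow(26, Rational(1, 2))))) = Add(Rational(21545, 1186), Mul(Rational(14521, 12), I, Pow(26, Rational(1, 2))))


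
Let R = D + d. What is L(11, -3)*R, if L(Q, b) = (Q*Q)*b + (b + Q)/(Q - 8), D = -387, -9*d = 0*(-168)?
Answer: 139449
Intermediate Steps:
d = 0 (d = -0*(-168) = -⅑*0 = 0)
L(Q, b) = b*Q² + (Q + b)/(-8 + Q) (L(Q, b) = Q²*b + (Q + b)/(-8 + Q) = b*Q² + (Q + b)/(-8 + Q))
R = -387 (R = -387 + 0 = -387)
L(11, -3)*R = ((11 - 3 - 3*11³ - 8*(-3)*11²)/(-8 + 11))*(-387) = ((11 - 3 - 3*1331 - 8*(-3)*121)/3)*(-387) = ((11 - 3 - 3993 + 2904)/3)*(-387) = ((⅓)*(-1081))*(-387) = -1081/3*(-387) = 139449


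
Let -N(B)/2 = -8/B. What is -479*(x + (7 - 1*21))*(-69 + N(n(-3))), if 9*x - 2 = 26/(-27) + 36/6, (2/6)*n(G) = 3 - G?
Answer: -943129924/2187 ≈ -4.3124e+5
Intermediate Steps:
n(G) = 9 - 3*G (n(G) = 3*(3 - G) = 9 - 3*G)
N(B) = 16/B (N(B) = -(-16)/B = 16/B)
x = 190/243 (x = 2/9 + (26/(-27) + 36/6)/9 = 2/9 + (26*(-1/27) + 36*(⅙))/9 = 2/9 + (-26/27 + 6)/9 = 2/9 + (⅑)*(136/27) = 2/9 + 136/243 = 190/243 ≈ 0.78189)
-479*(x + (7 - 1*21))*(-69 + N(n(-3))) = -479*(190/243 + (7 - 1*21))*(-69 + 16/(9 - 3*(-3))) = -479*(190/243 + (7 - 21))*(-69 + 16/(9 + 9)) = -479*(190/243 - 14)*(-69 + 16/18) = -(-1538548)*(-69 + 16*(1/18))/243 = -(-1538548)*(-69 + 8/9)/243 = -(-1538548)*(-613)/(243*9) = -479*1968956/2187 = -943129924/2187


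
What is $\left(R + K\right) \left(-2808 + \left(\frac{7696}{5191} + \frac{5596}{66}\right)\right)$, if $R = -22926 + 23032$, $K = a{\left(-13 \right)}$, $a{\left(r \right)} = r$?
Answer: $- \frac{14453453578}{57101} \approx -2.5312 \cdot 10^{5}$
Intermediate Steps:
$K = -13$
$R = 106$
$\left(R + K\right) \left(-2808 + \left(\frac{7696}{5191} + \frac{5596}{66}\right)\right) = \left(106 - 13\right) \left(-2808 + \left(\frac{7696}{5191} + \frac{5596}{66}\right)\right) = 93 \left(-2808 + \left(7696 \cdot \frac{1}{5191} + 5596 \cdot \frac{1}{66}\right)\right) = 93 \left(-2808 + \left(\frac{7696}{5191} + \frac{2798}{33}\right)\right) = 93 \left(-2808 + \frac{14778386}{171303}\right) = 93 \left(- \frac{466240438}{171303}\right) = - \frac{14453453578}{57101}$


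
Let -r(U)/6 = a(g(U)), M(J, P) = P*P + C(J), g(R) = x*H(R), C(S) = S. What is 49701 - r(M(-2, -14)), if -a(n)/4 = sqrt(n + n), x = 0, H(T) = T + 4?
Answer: 49701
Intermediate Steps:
H(T) = 4 + T
g(R) = 0 (g(R) = 0*(4 + R) = 0)
a(n) = -4*sqrt(2)*sqrt(n) (a(n) = -4*sqrt(n + n) = -4*sqrt(2)*sqrt(n))
M(J, P) = J + P**2 (M(J, P) = P*P + J = P**2 + J = J + P**2)
r(U) = 0 (r(U) = -(-24)*sqrt(2)*sqrt(0) = -(-24)*sqrt(2)*0 = -6*0 = 0)
49701 - r(M(-2, -14)) = 49701 - 1*0 = 49701 + 0 = 49701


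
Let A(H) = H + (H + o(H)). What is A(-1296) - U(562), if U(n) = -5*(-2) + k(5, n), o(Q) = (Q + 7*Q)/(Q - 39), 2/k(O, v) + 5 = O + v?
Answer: -324396399/125045 ≈ -2594.2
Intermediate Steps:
k(O, v) = 2/(-5 + O + v) (k(O, v) = 2/(-5 + (O + v)) = 2/(-5 + O + v))
o(Q) = 8*Q/(-39 + Q) (o(Q) = (8*Q)/(-39 + Q) = 8*Q/(-39 + Q))
U(n) = 10 + 2/n (U(n) = -5*(-2) + 2/(-5 + 5 + n) = 10 + 2/n)
A(H) = 2*H + 8*H/(-39 + H) (A(H) = H + (H + 8*H/(-39 + H)) = 2*H + 8*H/(-39 + H))
A(-1296) - U(562) = 2*(-1296)*(-35 - 1296)/(-39 - 1296) - (10 + 2/562) = 2*(-1296)*(-1331)/(-1335) - (10 + 2*(1/562)) = 2*(-1296)*(-1/1335)*(-1331) - (10 + 1/281) = -1149984/445 - 1*2811/281 = -1149984/445 - 2811/281 = -324396399/125045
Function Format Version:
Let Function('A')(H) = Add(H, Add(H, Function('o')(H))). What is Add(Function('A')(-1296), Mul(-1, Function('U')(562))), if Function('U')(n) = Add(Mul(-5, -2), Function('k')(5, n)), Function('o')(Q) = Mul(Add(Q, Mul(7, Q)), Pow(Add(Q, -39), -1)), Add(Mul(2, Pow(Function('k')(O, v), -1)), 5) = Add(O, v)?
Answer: Rational(-324396399, 125045) ≈ -2594.2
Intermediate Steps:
Function('k')(O, v) = Mul(2, Pow(Add(-5, O, v), -1)) (Function('k')(O, v) = Mul(2, Pow(Add(-5, Add(O, v)), -1)) = Mul(2, Pow(Add(-5, O, v), -1)))
Function('o')(Q) = Mul(8, Q, Pow(Add(-39, Q), -1)) (Function('o')(Q) = Mul(Mul(8, Q), Pow(Add(-39, Q), -1)) = Mul(8, Q, Pow(Add(-39, Q), -1)))
Function('U')(n) = Add(10, Mul(2, Pow(n, -1))) (Function('U')(n) = Add(Mul(-5, -2), Mul(2, Pow(Add(-5, 5, n), -1))) = Add(10, Mul(2, Pow(n, -1))))
Function('A')(H) = Add(Mul(2, H), Mul(8, H, Pow(Add(-39, H), -1))) (Function('A')(H) = Add(H, Add(H, Mul(8, H, Pow(Add(-39, H), -1)))) = Add(Mul(2, H), Mul(8, H, Pow(Add(-39, H), -1))))
Add(Function('A')(-1296), Mul(-1, Function('U')(562))) = Add(Mul(2, -1296, Pow(Add(-39, -1296), -1), Add(-35, -1296)), Mul(-1, Add(10, Mul(2, Pow(562, -1))))) = Add(Mul(2, -1296, Pow(-1335, -1), -1331), Mul(-1, Add(10, Mul(2, Rational(1, 562))))) = Add(Mul(2, -1296, Rational(-1, 1335), -1331), Mul(-1, Add(10, Rational(1, 281)))) = Add(Rational(-1149984, 445), Mul(-1, Rational(2811, 281))) = Add(Rational(-1149984, 445), Rational(-2811, 281)) = Rational(-324396399, 125045)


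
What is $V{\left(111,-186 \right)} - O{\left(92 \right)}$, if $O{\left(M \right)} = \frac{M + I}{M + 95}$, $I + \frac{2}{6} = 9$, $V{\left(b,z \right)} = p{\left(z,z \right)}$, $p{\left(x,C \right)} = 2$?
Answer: $\frac{820}{561} \approx 1.4617$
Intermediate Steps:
$V{\left(b,z \right)} = 2$
$I = \frac{26}{3}$ ($I = - \frac{1}{3} + 9 = \frac{26}{3} \approx 8.6667$)
$O{\left(M \right)} = \frac{\frac{26}{3} + M}{95 + M}$ ($O{\left(M \right)} = \frac{M + \frac{26}{3}}{M + 95} = \frac{\frac{26}{3} + M}{95 + M}$)
$V{\left(111,-186 \right)} - O{\left(92 \right)} = 2 - \frac{\frac{26}{3} + 92}{95 + 92} = 2 - \frac{1}{187} \cdot \frac{302}{3} = 2 - \frac{302}{561} = \frac{820}{561}$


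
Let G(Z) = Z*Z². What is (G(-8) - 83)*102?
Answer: -60690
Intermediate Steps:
G(Z) = Z³
(G(-8) - 83)*102 = ((-8)³ - 83)*102 = (-512 - 83)*102 = -595*102 = -60690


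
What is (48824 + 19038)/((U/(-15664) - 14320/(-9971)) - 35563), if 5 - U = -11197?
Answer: -5299538479664/2777160500267 ≈ -1.9083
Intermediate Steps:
U = 11202 (U = 5 - 1*(-11197) = 5 + 11197 = 11202)
(48824 + 19038)/((U/(-15664) - 14320/(-9971)) - 35563) = (48824 + 19038)/((11202/(-15664) - 14320/(-9971)) - 35563) = 67862/((11202*(-1/15664) - 14320*(-1/9971)) - 35563) = 67862/((-5601/7832 + 14320/9971) - 35563) = 67862/(56306669/78092872 - 35563) = 67862/(-2777160500267/78092872) = 67862*(-78092872/2777160500267) = -5299538479664/2777160500267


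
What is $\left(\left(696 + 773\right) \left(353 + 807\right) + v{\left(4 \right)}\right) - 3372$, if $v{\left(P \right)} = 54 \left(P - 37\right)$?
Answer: $1698886$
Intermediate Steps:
$v{\left(P \right)} = -1998 + 54 P$ ($v{\left(P \right)} = 54 \left(-37 + P\right) = -1998 + 54 P$)
$\left(\left(696 + 773\right) \left(353 + 807\right) + v{\left(4 \right)}\right) - 3372 = \left(\left(696 + 773\right) \left(353 + 807\right) + \left(-1998 + 54 \cdot 4\right)\right) - 3372 = \left(1469 \cdot 1160 + \left(-1998 + 216\right)\right) - 3372 = \left(1704040 - 1782\right) - 3372 = 1702258 - 3372 = 1698886$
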